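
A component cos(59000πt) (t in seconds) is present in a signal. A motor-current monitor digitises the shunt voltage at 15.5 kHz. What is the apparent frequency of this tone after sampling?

1.5 kHz

ω = 59000π rad/s → f = ω/(2π) = 29500 Hz = 29.5 kHz.
29.5 kHz mod fs = 14 kHz.
14 kHz > fs/2 = 7.75 kHz, folds to fs − 14 kHz = 1.5 kHz.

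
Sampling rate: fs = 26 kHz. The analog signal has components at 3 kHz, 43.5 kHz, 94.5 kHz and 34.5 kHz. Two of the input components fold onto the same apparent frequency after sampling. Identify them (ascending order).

fs/2 = 13 kHz.
3 kHz ≤ fs/2 = 13 kHz, passes unchanged.
43.5 kHz mod fs = 17.5 kHz.
17.5 kHz > fs/2 = 13 kHz, folds to fs − 17.5 kHz = 8.5 kHz.
94.5 kHz mod fs = 16.5 kHz.
16.5 kHz > fs/2 = 13 kHz, folds to fs − 16.5 kHz = 9.5 kHz.
34.5 kHz mod fs = 8.5 kHz.
8.5 kHz ≤ fs/2 = 13 kHz, appears at 8.5 kHz.
34.5 kHz and 43.5 kHz both map to 8.5 kHz.

34.5 kHz, 43.5 kHz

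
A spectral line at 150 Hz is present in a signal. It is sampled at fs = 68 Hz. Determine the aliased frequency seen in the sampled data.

150 Hz mod fs = 14 Hz.
14 Hz ≤ fs/2 = 34 Hz, appears at 14 Hz.

14 Hz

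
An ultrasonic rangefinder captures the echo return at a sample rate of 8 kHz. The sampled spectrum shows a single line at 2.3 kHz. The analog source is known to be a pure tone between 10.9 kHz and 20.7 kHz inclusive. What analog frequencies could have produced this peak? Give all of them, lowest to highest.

Frequencies that alias to 2.3 kHz are k·fs ± 2.3 kHz for integer k ≥ 0.
k=0: 2.3 kHz.
k=1: 5.7 kHz, 10.3 kHz.
k=2: 13.7 kHz, 18.3 kHz.
k=3: 21.7 kHz, 26.3 kHz.
Within [10.9 kHz, 20.7 kHz]: 13.7 kHz, 18.3 kHz.

13.7 kHz, 18.3 kHz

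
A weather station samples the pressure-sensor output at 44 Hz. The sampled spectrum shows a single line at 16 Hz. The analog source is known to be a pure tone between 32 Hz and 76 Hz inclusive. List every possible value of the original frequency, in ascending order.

60 Hz, 72 Hz

Frequencies that alias to 16 Hz are k·fs ± 16 Hz for integer k ≥ 0.
k=0: 16 Hz.
k=1: 28 Hz, 60 Hz.
k=2: 72 Hz, 104 Hz.
k=3: 116 Hz, 148 Hz.
Within [32 Hz, 76 Hz]: 60 Hz, 72 Hz.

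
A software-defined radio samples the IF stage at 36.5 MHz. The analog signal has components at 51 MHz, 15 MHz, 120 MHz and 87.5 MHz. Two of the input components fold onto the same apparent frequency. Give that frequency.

14.5 MHz

fs/2 = 18.25 MHz.
51 MHz mod fs = 14.5 MHz.
14.5 MHz ≤ fs/2 = 18.25 MHz, appears at 14.5 MHz.
15 MHz ≤ fs/2 = 18.25 MHz, passes unchanged.
120 MHz mod fs = 10.5 MHz.
10.5 MHz ≤ fs/2 = 18.25 MHz, appears at 10.5 MHz.
87.5 MHz mod fs = 14.5 MHz.
14.5 MHz ≤ fs/2 = 18.25 MHz, appears at 14.5 MHz.
51 MHz and 87.5 MHz both map to 14.5 MHz.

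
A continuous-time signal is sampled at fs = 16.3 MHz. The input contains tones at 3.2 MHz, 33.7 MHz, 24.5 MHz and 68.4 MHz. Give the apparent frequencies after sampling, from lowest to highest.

fs/2 = 8.15 MHz.
3.2 MHz ≤ fs/2 = 8.15 MHz, passes unchanged.
33.7 MHz mod fs = 1.1 MHz.
1.1 MHz ≤ fs/2 = 8.15 MHz, appears at 1.1 MHz.
24.5 MHz mod fs = 8.2 MHz.
8.2 MHz > fs/2 = 8.15 MHz, folds to fs − 8.2 MHz = 8.1 MHz.
68.4 MHz mod fs = 3.2 MHz.
3.2 MHz ≤ fs/2 = 8.15 MHz, appears at 3.2 MHz.
Distinct values: {1.1 MHz, 3.2 MHz, 8.1 MHz}.

1.1 MHz, 3.2 MHz, 8.1 MHz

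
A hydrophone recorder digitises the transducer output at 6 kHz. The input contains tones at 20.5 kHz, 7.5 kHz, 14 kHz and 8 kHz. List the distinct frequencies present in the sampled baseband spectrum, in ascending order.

1.5 kHz, 2 kHz, 2.5 kHz

fs/2 = 3 kHz.
20.5 kHz mod fs = 2.5 kHz.
2.5 kHz ≤ fs/2 = 3 kHz, appears at 2.5 kHz.
7.5 kHz mod fs = 1.5 kHz.
1.5 kHz ≤ fs/2 = 3 kHz, appears at 1.5 kHz.
14 kHz mod fs = 2 kHz.
2 kHz ≤ fs/2 = 3 kHz, appears at 2 kHz.
8 kHz mod fs = 2 kHz.
2 kHz ≤ fs/2 = 3 kHz, appears at 2 kHz.
Distinct values: {1.5 kHz, 2 kHz, 2.5 kHz}.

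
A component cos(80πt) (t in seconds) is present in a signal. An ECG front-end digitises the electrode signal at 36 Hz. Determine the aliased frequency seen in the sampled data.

ω = 80π rad/s → f = ω/(2π) = 40 Hz.
40 Hz mod fs = 4 Hz.
4 Hz ≤ fs/2 = 18 Hz, appears at 4 Hz.

4 Hz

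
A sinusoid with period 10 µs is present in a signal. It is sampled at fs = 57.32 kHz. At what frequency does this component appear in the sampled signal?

T = 10 µs → f = 1/T = 100 kHz.
100 kHz mod fs = 42.68 kHz.
42.68 kHz > fs/2 = 28.66 kHz, folds to fs − 42.68 kHz = 14.64 kHz.

14.64 kHz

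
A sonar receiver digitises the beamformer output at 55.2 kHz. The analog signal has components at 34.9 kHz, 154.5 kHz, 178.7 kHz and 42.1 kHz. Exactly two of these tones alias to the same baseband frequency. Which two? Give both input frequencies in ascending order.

42.1 kHz, 178.7 kHz

fs/2 = 27.6 kHz.
34.9 kHz > fs/2 = 27.6 kHz, folds to fs − 34.9 kHz = 20.3 kHz.
154.5 kHz mod fs = 44.1 kHz.
44.1 kHz > fs/2 = 27.6 kHz, folds to fs − 44.1 kHz = 11.1 kHz.
178.7 kHz mod fs = 13.1 kHz.
13.1 kHz ≤ fs/2 = 27.6 kHz, appears at 13.1 kHz.
42.1 kHz > fs/2 = 27.6 kHz, folds to fs − 42.1 kHz = 13.1 kHz.
42.1 kHz and 178.7 kHz both map to 13.1 kHz.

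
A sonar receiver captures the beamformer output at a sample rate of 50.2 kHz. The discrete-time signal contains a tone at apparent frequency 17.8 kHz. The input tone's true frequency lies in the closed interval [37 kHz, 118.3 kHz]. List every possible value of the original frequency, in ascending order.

68 kHz, 82.6 kHz, 118.2 kHz

Frequencies that alias to 17.8 kHz are k·fs ± 17.8 kHz for integer k ≥ 0.
k=0: 17.8 kHz.
k=1: 32.4 kHz, 68 kHz.
k=2: 82.6 kHz, 118.2 kHz.
k=3: 132.8 kHz, 168.4 kHz.
Within [37 kHz, 118.3 kHz]: 68 kHz, 82.6 kHz, 118.2 kHz.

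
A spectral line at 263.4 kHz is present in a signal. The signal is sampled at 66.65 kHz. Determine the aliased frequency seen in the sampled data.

3.2 kHz

263.4 kHz mod fs = 63.45 kHz.
63.45 kHz > fs/2 = 33.325 kHz, folds to fs − 63.45 kHz = 3.2 kHz.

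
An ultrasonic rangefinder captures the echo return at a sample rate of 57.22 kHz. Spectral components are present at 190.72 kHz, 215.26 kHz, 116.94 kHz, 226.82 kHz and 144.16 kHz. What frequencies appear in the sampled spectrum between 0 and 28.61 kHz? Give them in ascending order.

fs/2 = 28.61 kHz.
190.72 kHz mod fs = 19.06 kHz.
19.06 kHz ≤ fs/2 = 28.61 kHz, appears at 19.06 kHz.
215.26 kHz mod fs = 43.6 kHz.
43.6 kHz > fs/2 = 28.61 kHz, folds to fs − 43.6 kHz = 13.62 kHz.
116.94 kHz mod fs = 2.5 kHz.
2.5 kHz ≤ fs/2 = 28.61 kHz, appears at 2.5 kHz.
226.82 kHz mod fs = 55.16 kHz.
55.16 kHz > fs/2 = 28.61 kHz, folds to fs − 55.16 kHz = 2.06 kHz.
144.16 kHz mod fs = 29.72 kHz.
29.72 kHz > fs/2 = 28.61 kHz, folds to fs − 29.72 kHz = 27.5 kHz.
Distinct values: {2.06 kHz, 2.5 kHz, 13.62 kHz, 19.06 kHz, 27.5 kHz}.

2.06 kHz, 2.5 kHz, 13.62 kHz, 19.06 kHz, 27.5 kHz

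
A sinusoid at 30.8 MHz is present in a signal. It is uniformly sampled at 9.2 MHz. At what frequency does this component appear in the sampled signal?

30.8 MHz mod fs = 3.2 MHz.
3.2 MHz ≤ fs/2 = 4.6 MHz, appears at 3.2 MHz.

3.2 MHz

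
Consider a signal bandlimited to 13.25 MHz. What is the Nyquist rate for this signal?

26.5 MHz

Nyquist rate = 2 × 13.25 MHz = 26.5 MHz.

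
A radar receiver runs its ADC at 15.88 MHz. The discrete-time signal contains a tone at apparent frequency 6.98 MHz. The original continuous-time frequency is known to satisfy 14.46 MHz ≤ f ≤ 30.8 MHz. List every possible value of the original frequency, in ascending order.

22.86 MHz, 24.78 MHz

Frequencies that alias to 6.98 MHz are k·fs ± 6.98 MHz for integer k ≥ 0.
k=0: 6.98 MHz.
k=1: 8.9 MHz, 22.86 MHz.
k=2: 24.78 MHz, 38.74 MHz.
k=3: 40.66 MHz, 54.62 MHz.
Within [14.46 MHz, 30.8 MHz]: 22.86 MHz, 24.78 MHz.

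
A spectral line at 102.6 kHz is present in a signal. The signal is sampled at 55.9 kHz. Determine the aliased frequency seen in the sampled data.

9.2 kHz

102.6 kHz mod fs = 46.7 kHz.
46.7 kHz > fs/2 = 27.95 kHz, folds to fs − 46.7 kHz = 9.2 kHz.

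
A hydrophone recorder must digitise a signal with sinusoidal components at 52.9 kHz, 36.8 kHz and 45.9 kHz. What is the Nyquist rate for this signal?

Highest-frequency component: 52.9 kHz.
Nyquist rate = 2 × 52.9 kHz = 105.8 kHz.

105.8 kHz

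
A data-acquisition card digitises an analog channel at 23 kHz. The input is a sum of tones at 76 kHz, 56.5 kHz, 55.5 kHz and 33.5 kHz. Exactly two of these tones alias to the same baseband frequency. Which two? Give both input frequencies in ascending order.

33.5 kHz, 56.5 kHz

fs/2 = 11.5 kHz.
76 kHz mod fs = 7 kHz.
7 kHz ≤ fs/2 = 11.5 kHz, appears at 7 kHz.
56.5 kHz mod fs = 10.5 kHz.
10.5 kHz ≤ fs/2 = 11.5 kHz, appears at 10.5 kHz.
55.5 kHz mod fs = 9.5 kHz.
9.5 kHz ≤ fs/2 = 11.5 kHz, appears at 9.5 kHz.
33.5 kHz mod fs = 10.5 kHz.
10.5 kHz ≤ fs/2 = 11.5 kHz, appears at 10.5 kHz.
33.5 kHz and 56.5 kHz both map to 10.5 kHz.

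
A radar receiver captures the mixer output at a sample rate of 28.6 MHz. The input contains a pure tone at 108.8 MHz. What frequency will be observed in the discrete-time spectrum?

108.8 MHz mod fs = 23 MHz.
23 MHz > fs/2 = 14.3 MHz, folds to fs − 23 MHz = 5.6 MHz.

5.6 MHz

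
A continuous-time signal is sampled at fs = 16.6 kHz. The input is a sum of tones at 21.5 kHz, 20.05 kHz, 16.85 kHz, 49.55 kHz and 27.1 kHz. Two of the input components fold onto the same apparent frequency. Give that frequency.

0.25 kHz

fs/2 = 8.3 kHz.
21.5 kHz mod fs = 4.9 kHz.
4.9 kHz ≤ fs/2 = 8.3 kHz, appears at 4.9 kHz.
20.05 kHz mod fs = 3.45 kHz.
3.45 kHz ≤ fs/2 = 8.3 kHz, appears at 3.45 kHz.
16.85 kHz mod fs = 0.25 kHz.
0.25 kHz ≤ fs/2 = 8.3 kHz, appears at 0.25 kHz.
49.55 kHz mod fs = 16.35 kHz.
16.35 kHz > fs/2 = 8.3 kHz, folds to fs − 16.35 kHz = 0.25 kHz.
27.1 kHz mod fs = 10.5 kHz.
10.5 kHz > fs/2 = 8.3 kHz, folds to fs − 10.5 kHz = 6.1 kHz.
16.85 kHz and 49.55 kHz both map to 0.25 kHz.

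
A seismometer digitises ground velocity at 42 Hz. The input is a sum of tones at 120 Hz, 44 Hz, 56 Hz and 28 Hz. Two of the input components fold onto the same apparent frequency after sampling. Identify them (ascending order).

28 Hz, 56 Hz

fs/2 = 21 Hz.
120 Hz mod fs = 36 Hz.
36 Hz > fs/2 = 21 Hz, folds to fs − 36 Hz = 6 Hz.
44 Hz mod fs = 2 Hz.
2 Hz ≤ fs/2 = 21 Hz, appears at 2 Hz.
56 Hz mod fs = 14 Hz.
14 Hz ≤ fs/2 = 21 Hz, appears at 14 Hz.
28 Hz > fs/2 = 21 Hz, folds to fs − 28 Hz = 14 Hz.
28 Hz and 56 Hz both map to 14 Hz.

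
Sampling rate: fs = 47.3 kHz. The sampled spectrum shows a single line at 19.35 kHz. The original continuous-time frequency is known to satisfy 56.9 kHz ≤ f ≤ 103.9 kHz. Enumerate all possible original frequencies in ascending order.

Frequencies that alias to 19.35 kHz are k·fs ± 19.35 kHz for integer k ≥ 0.
k=0: 19.35 kHz.
k=1: 27.95 kHz, 66.65 kHz.
k=2: 75.25 kHz, 113.95 kHz.
k=3: 122.55 kHz, 161.25 kHz.
Within [56.9 kHz, 103.9 kHz]: 66.65 kHz, 75.25 kHz.

66.65 kHz, 75.25 kHz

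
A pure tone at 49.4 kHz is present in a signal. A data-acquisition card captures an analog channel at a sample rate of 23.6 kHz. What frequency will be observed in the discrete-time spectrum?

49.4 kHz mod fs = 2.2 kHz.
2.2 kHz ≤ fs/2 = 11.8 kHz, appears at 2.2 kHz.

2.2 kHz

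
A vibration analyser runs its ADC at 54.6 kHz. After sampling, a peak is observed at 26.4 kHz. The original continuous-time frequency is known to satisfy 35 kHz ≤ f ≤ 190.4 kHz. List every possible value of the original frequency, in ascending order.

Frequencies that alias to 26.4 kHz are k·fs ± 26.4 kHz for integer k ≥ 0.
k=0: 26.4 kHz.
k=1: 28.2 kHz, 81 kHz.
k=2: 82.8 kHz, 135.6 kHz.
k=3: 137.4 kHz, 190.2 kHz.
k=4: 192 kHz, 244.8 kHz.
Within [35 kHz, 190.4 kHz]: 81 kHz, 82.8 kHz, 135.6 kHz, 137.4 kHz, 190.2 kHz.

81 kHz, 82.8 kHz, 135.6 kHz, 137.4 kHz, 190.2 kHz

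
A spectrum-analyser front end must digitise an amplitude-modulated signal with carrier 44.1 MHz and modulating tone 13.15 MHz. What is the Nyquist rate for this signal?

114.5 MHz

AM sidebands sit at fc ± fm = 30.95 MHz and 57.25 MHz.
Highest-frequency component: 57.25 MHz.
Nyquist rate = 2 × 57.25 MHz = 114.5 MHz.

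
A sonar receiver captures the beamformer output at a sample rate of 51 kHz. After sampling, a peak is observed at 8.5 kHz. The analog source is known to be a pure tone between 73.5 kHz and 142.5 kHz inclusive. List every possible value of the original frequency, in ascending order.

Frequencies that alias to 8.5 kHz are k·fs ± 8.5 kHz for integer k ≥ 0.
k=0: 8.5 kHz.
k=1: 42.5 kHz, 59.5 kHz.
k=2: 93.5 kHz, 110.5 kHz.
k=3: 144.5 kHz, 161.5 kHz.
Within [73.5 kHz, 142.5 kHz]: 93.5 kHz, 110.5 kHz.

93.5 kHz, 110.5 kHz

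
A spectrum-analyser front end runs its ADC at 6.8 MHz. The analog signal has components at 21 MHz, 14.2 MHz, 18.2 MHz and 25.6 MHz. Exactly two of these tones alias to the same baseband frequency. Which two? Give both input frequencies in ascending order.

14.2 MHz, 21 MHz

fs/2 = 3.4 MHz.
21 MHz mod fs = 0.6 MHz.
0.6 MHz ≤ fs/2 = 3.4 MHz, appears at 0.6 MHz.
14.2 MHz mod fs = 0.6 MHz.
0.6 MHz ≤ fs/2 = 3.4 MHz, appears at 0.6 MHz.
18.2 MHz mod fs = 4.6 MHz.
4.6 MHz > fs/2 = 3.4 MHz, folds to fs − 4.6 MHz = 2.2 MHz.
25.6 MHz mod fs = 5.2 MHz.
5.2 MHz > fs/2 = 3.4 MHz, folds to fs − 5.2 MHz = 1.6 MHz.
14.2 MHz and 21 MHz both map to 0.6 MHz.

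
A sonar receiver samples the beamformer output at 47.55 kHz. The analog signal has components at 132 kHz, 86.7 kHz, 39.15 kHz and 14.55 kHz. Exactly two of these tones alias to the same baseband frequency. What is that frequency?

8.4 kHz

fs/2 = 23.775 kHz.
132 kHz mod fs = 36.9 kHz.
36.9 kHz > fs/2 = 23.775 kHz, folds to fs − 36.9 kHz = 10.65 kHz.
86.7 kHz mod fs = 39.15 kHz.
39.15 kHz > fs/2 = 23.775 kHz, folds to fs − 39.15 kHz = 8.4 kHz.
39.15 kHz > fs/2 = 23.775 kHz, folds to fs − 39.15 kHz = 8.4 kHz.
14.55 kHz ≤ fs/2 = 23.775 kHz, passes unchanged.
39.15 kHz and 86.7 kHz both map to 8.4 kHz.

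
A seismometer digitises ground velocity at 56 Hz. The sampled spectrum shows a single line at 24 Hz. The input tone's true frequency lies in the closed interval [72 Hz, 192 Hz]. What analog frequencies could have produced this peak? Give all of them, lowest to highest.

Frequencies that alias to 24 Hz are k·fs ± 24 Hz for integer k ≥ 0.
k=0: 24 Hz.
k=1: 32 Hz, 80 Hz.
k=2: 88 Hz, 136 Hz.
k=3: 144 Hz, 192 Hz.
k=4: 200 Hz, 248 Hz.
Within [72 Hz, 192 Hz]: 80 Hz, 88 Hz, 136 Hz, 144 Hz, 192 Hz.

80 Hz, 88 Hz, 136 Hz, 144 Hz, 192 Hz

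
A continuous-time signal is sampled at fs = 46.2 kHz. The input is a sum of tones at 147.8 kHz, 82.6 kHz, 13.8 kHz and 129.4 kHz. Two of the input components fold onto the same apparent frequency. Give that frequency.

9.2 kHz

fs/2 = 23.1 kHz.
147.8 kHz mod fs = 9.2 kHz.
9.2 kHz ≤ fs/2 = 23.1 kHz, appears at 9.2 kHz.
82.6 kHz mod fs = 36.4 kHz.
36.4 kHz > fs/2 = 23.1 kHz, folds to fs − 36.4 kHz = 9.8 kHz.
13.8 kHz ≤ fs/2 = 23.1 kHz, passes unchanged.
129.4 kHz mod fs = 37 kHz.
37 kHz > fs/2 = 23.1 kHz, folds to fs − 37 kHz = 9.2 kHz.
129.4 kHz and 147.8 kHz both map to 9.2 kHz.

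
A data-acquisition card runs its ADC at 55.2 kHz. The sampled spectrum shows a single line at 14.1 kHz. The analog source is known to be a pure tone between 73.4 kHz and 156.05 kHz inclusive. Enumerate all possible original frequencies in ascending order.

Frequencies that alias to 14.1 kHz are k·fs ± 14.1 kHz for integer k ≥ 0.
k=0: 14.1 kHz.
k=1: 41.1 kHz, 69.3 kHz.
k=2: 96.3 kHz, 124.5 kHz.
k=3: 151.5 kHz, 179.7 kHz.
k=4: 206.7 kHz, 234.9 kHz.
Within [73.4 kHz, 156.05 kHz]: 96.3 kHz, 124.5 kHz, 151.5 kHz.

96.3 kHz, 124.5 kHz, 151.5 kHz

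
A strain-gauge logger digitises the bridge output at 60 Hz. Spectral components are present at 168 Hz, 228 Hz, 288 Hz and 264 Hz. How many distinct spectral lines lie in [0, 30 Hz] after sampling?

fs/2 = 30 Hz.
168 Hz mod fs = 48 Hz.
48 Hz > fs/2 = 30 Hz, folds to fs − 48 Hz = 12 Hz.
228 Hz mod fs = 48 Hz.
48 Hz > fs/2 = 30 Hz, folds to fs − 48 Hz = 12 Hz.
288 Hz mod fs = 48 Hz.
48 Hz > fs/2 = 30 Hz, folds to fs − 48 Hz = 12 Hz.
264 Hz mod fs = 24 Hz.
24 Hz ≤ fs/2 = 30 Hz, appears at 24 Hz.
Distinct values: {12 Hz, 24 Hz} → 2.

2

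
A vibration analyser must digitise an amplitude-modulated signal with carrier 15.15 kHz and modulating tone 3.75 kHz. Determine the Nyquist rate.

37.8 kHz

AM sidebands sit at fc ± fm = 11.4 kHz and 18.9 kHz.
Highest-frequency component: 18.9 kHz.
Nyquist rate = 2 × 18.9 kHz = 37.8 kHz.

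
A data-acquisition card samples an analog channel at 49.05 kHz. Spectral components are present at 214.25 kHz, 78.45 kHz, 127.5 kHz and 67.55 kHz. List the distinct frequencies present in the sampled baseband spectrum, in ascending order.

fs/2 = 24.525 kHz.
214.25 kHz mod fs = 18.05 kHz.
18.05 kHz ≤ fs/2 = 24.525 kHz, appears at 18.05 kHz.
78.45 kHz mod fs = 29.4 kHz.
29.4 kHz > fs/2 = 24.525 kHz, folds to fs − 29.4 kHz = 19.65 kHz.
127.5 kHz mod fs = 29.4 kHz.
29.4 kHz > fs/2 = 24.525 kHz, folds to fs − 29.4 kHz = 19.65 kHz.
67.55 kHz mod fs = 18.5 kHz.
18.5 kHz ≤ fs/2 = 24.525 kHz, appears at 18.5 kHz.
Distinct values: {18.05 kHz, 18.5 kHz, 19.65 kHz}.

18.05 kHz, 18.5 kHz, 19.65 kHz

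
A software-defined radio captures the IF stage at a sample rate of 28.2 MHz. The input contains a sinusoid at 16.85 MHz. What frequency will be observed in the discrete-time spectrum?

16.85 MHz > fs/2 = 14.1 MHz, folds to fs − 16.85 MHz = 11.35 MHz.

11.35 MHz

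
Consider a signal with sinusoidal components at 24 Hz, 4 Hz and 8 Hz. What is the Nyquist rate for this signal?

48 Hz

Highest-frequency component: 24 Hz.
Nyquist rate = 2 × 24 Hz = 48 Hz.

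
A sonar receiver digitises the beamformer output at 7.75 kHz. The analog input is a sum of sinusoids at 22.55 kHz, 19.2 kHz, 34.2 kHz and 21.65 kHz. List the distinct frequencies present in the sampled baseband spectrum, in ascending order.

0.7 kHz, 1.6 kHz, 3.2 kHz, 3.7 kHz

fs/2 = 3.875 kHz.
22.55 kHz mod fs = 7.05 kHz.
7.05 kHz > fs/2 = 3.875 kHz, folds to fs − 7.05 kHz = 0.7 kHz.
19.2 kHz mod fs = 3.7 kHz.
3.7 kHz ≤ fs/2 = 3.875 kHz, appears at 3.7 kHz.
34.2 kHz mod fs = 3.2 kHz.
3.2 kHz ≤ fs/2 = 3.875 kHz, appears at 3.2 kHz.
21.65 kHz mod fs = 6.15 kHz.
6.15 kHz > fs/2 = 3.875 kHz, folds to fs − 6.15 kHz = 1.6 kHz.
Distinct values: {0.7 kHz, 1.6 kHz, 3.2 kHz, 3.7 kHz}.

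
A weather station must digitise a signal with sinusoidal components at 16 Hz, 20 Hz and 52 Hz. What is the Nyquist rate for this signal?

104 Hz

Highest-frequency component: 52 Hz.
Nyquist rate = 2 × 52 Hz = 104 Hz.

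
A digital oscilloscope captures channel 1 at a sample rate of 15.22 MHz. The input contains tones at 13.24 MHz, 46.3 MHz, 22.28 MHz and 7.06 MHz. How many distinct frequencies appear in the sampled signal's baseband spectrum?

fs/2 = 7.61 MHz.
13.24 MHz > fs/2 = 7.61 MHz, folds to fs − 13.24 MHz = 1.98 MHz.
46.3 MHz mod fs = 0.64 MHz.
0.64 MHz ≤ fs/2 = 7.61 MHz, appears at 0.64 MHz.
22.28 MHz mod fs = 7.06 MHz.
7.06 MHz ≤ fs/2 = 7.61 MHz, appears at 7.06 MHz.
7.06 MHz ≤ fs/2 = 7.61 MHz, passes unchanged.
Distinct values: {0.64 MHz, 1.98 MHz, 7.06 MHz} → 3.

3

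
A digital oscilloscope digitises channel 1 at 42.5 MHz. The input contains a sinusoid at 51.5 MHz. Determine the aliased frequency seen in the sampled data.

9 MHz

51.5 MHz mod fs = 9 MHz.
9 MHz ≤ fs/2 = 21.25 MHz, appears at 9 MHz.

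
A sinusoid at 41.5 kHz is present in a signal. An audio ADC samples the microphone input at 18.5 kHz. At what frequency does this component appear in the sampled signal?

4.5 kHz

41.5 kHz mod fs = 4.5 kHz.
4.5 kHz ≤ fs/2 = 9.25 kHz, appears at 4.5 kHz.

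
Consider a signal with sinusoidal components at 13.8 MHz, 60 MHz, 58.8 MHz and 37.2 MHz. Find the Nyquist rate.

Highest-frequency component: 60 MHz.
Nyquist rate = 2 × 60 MHz = 120 MHz.

120 MHz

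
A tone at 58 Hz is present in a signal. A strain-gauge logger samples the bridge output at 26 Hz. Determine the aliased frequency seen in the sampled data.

6 Hz

58 Hz mod fs = 6 Hz.
6 Hz ≤ fs/2 = 13 Hz, appears at 6 Hz.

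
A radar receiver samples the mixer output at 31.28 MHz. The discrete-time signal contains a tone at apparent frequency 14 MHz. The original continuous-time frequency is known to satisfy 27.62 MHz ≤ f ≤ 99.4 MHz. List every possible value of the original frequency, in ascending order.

Frequencies that alias to 14 MHz are k·fs ± 14 MHz for integer k ≥ 0.
k=0: 14 MHz.
k=1: 17.28 MHz, 45.28 MHz.
k=2: 48.56 MHz, 76.56 MHz.
k=3: 79.84 MHz, 107.84 MHz.
k=4: 111.12 MHz, 139.12 MHz.
Within [27.62 MHz, 99.4 MHz]: 45.28 MHz, 48.56 MHz, 76.56 MHz, 79.84 MHz.

45.28 MHz, 48.56 MHz, 76.56 MHz, 79.84 MHz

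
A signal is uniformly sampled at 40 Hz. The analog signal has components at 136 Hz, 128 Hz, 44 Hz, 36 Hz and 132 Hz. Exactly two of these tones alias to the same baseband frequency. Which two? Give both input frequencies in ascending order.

36 Hz, 44 Hz

fs/2 = 20 Hz.
136 Hz mod fs = 16 Hz.
16 Hz ≤ fs/2 = 20 Hz, appears at 16 Hz.
128 Hz mod fs = 8 Hz.
8 Hz ≤ fs/2 = 20 Hz, appears at 8 Hz.
44 Hz mod fs = 4 Hz.
4 Hz ≤ fs/2 = 20 Hz, appears at 4 Hz.
36 Hz > fs/2 = 20 Hz, folds to fs − 36 Hz = 4 Hz.
132 Hz mod fs = 12 Hz.
12 Hz ≤ fs/2 = 20 Hz, appears at 12 Hz.
36 Hz and 44 Hz both map to 4 Hz.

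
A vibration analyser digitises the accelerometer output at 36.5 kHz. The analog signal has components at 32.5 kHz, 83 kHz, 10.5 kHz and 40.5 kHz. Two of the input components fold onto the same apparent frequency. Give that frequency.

fs/2 = 18.25 kHz.
32.5 kHz > fs/2 = 18.25 kHz, folds to fs − 32.5 kHz = 4 kHz.
83 kHz mod fs = 10 kHz.
10 kHz ≤ fs/2 = 18.25 kHz, appears at 10 kHz.
10.5 kHz ≤ fs/2 = 18.25 kHz, passes unchanged.
40.5 kHz mod fs = 4 kHz.
4 kHz ≤ fs/2 = 18.25 kHz, appears at 4 kHz.
32.5 kHz and 40.5 kHz both map to 4 kHz.

4 kHz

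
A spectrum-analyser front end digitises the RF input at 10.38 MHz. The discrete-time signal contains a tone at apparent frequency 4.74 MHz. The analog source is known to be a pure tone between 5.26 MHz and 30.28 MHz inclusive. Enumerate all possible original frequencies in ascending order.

5.64 MHz, 15.12 MHz, 16.02 MHz, 25.5 MHz, 26.4 MHz

Frequencies that alias to 4.74 MHz are k·fs ± 4.74 MHz for integer k ≥ 0.
k=0: 4.74 MHz.
k=1: 5.64 MHz, 15.12 MHz.
k=2: 16.02 MHz, 25.5 MHz.
k=3: 26.4 MHz, 35.88 MHz.
k=4: 36.78 MHz, 46.26 MHz.
Within [5.26 MHz, 30.28 MHz]: 5.64 MHz, 15.12 MHz, 16.02 MHz, 25.5 MHz, 26.4 MHz.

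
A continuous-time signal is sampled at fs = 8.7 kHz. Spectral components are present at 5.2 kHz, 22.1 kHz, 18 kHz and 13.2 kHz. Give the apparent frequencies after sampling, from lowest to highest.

fs/2 = 4.35 kHz.
5.2 kHz > fs/2 = 4.35 kHz, folds to fs − 5.2 kHz = 3.5 kHz.
22.1 kHz mod fs = 4.7 kHz.
4.7 kHz > fs/2 = 4.35 kHz, folds to fs − 4.7 kHz = 4 kHz.
18 kHz mod fs = 0.6 kHz.
0.6 kHz ≤ fs/2 = 4.35 kHz, appears at 0.6 kHz.
13.2 kHz mod fs = 4.5 kHz.
4.5 kHz > fs/2 = 4.35 kHz, folds to fs − 4.5 kHz = 4.2 kHz.
Distinct values: {0.6 kHz, 3.5 kHz, 4 kHz, 4.2 kHz}.

0.6 kHz, 3.5 kHz, 4 kHz, 4.2 kHz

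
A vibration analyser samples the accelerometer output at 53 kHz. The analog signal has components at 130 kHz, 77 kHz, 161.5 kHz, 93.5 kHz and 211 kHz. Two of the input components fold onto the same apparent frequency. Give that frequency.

24 kHz

fs/2 = 26.5 kHz.
130 kHz mod fs = 24 kHz.
24 kHz ≤ fs/2 = 26.5 kHz, appears at 24 kHz.
77 kHz mod fs = 24 kHz.
24 kHz ≤ fs/2 = 26.5 kHz, appears at 24 kHz.
161.5 kHz mod fs = 2.5 kHz.
2.5 kHz ≤ fs/2 = 26.5 kHz, appears at 2.5 kHz.
93.5 kHz mod fs = 40.5 kHz.
40.5 kHz > fs/2 = 26.5 kHz, folds to fs − 40.5 kHz = 12.5 kHz.
211 kHz mod fs = 52 kHz.
52 kHz > fs/2 = 26.5 kHz, folds to fs − 52 kHz = 1 kHz.
77 kHz and 130 kHz both map to 24 kHz.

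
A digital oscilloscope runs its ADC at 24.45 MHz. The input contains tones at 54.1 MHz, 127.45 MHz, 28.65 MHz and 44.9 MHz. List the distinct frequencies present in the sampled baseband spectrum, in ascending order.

fs/2 = 12.225 MHz.
54.1 MHz mod fs = 5.2 MHz.
5.2 MHz ≤ fs/2 = 12.225 MHz, appears at 5.2 MHz.
127.45 MHz mod fs = 5.2 MHz.
5.2 MHz ≤ fs/2 = 12.225 MHz, appears at 5.2 MHz.
28.65 MHz mod fs = 4.2 MHz.
4.2 MHz ≤ fs/2 = 12.225 MHz, appears at 4.2 MHz.
44.9 MHz mod fs = 20.45 MHz.
20.45 MHz > fs/2 = 12.225 MHz, folds to fs − 20.45 MHz = 4 MHz.
Distinct values: {4 MHz, 4.2 MHz, 5.2 MHz}.

4 MHz, 4.2 MHz, 5.2 MHz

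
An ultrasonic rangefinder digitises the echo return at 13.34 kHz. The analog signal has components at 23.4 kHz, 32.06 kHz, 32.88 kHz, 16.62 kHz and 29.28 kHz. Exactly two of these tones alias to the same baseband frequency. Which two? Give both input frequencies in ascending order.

fs/2 = 6.67 kHz.
23.4 kHz mod fs = 10.06 kHz.
10.06 kHz > fs/2 = 6.67 kHz, folds to fs − 10.06 kHz = 3.28 kHz.
32.06 kHz mod fs = 5.38 kHz.
5.38 kHz ≤ fs/2 = 6.67 kHz, appears at 5.38 kHz.
32.88 kHz mod fs = 6.2 kHz.
6.2 kHz ≤ fs/2 = 6.67 kHz, appears at 6.2 kHz.
16.62 kHz mod fs = 3.28 kHz.
3.28 kHz ≤ fs/2 = 6.67 kHz, appears at 3.28 kHz.
29.28 kHz mod fs = 2.6 kHz.
2.6 kHz ≤ fs/2 = 6.67 kHz, appears at 2.6 kHz.
16.62 kHz and 23.4 kHz both map to 3.28 kHz.

16.62 kHz, 23.4 kHz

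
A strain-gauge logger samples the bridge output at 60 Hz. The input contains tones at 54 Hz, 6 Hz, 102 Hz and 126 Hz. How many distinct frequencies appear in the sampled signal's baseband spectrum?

fs/2 = 30 Hz.
54 Hz > fs/2 = 30 Hz, folds to fs − 54 Hz = 6 Hz.
6 Hz ≤ fs/2 = 30 Hz, passes unchanged.
102 Hz mod fs = 42 Hz.
42 Hz > fs/2 = 30 Hz, folds to fs − 42 Hz = 18 Hz.
126 Hz mod fs = 6 Hz.
6 Hz ≤ fs/2 = 30 Hz, appears at 6 Hz.
Distinct values: {6 Hz, 18 Hz} → 2.

2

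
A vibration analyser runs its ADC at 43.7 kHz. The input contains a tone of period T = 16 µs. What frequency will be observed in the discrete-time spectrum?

T = 16 µs → f = 1/T = 62.5 kHz.
62.5 kHz mod fs = 18.8 kHz.
18.8 kHz ≤ fs/2 = 21.85 kHz, appears at 18.8 kHz.

18.8 kHz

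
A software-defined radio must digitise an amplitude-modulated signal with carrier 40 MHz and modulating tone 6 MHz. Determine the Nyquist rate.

AM sidebands sit at fc ± fm = 34 MHz and 46 MHz.
Highest-frequency component: 46 MHz.
Nyquist rate = 2 × 46 MHz = 92 MHz.

92 MHz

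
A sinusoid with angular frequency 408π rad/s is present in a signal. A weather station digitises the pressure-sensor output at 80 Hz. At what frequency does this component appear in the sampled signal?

ω = 408π rad/s → f = ω/(2π) = 204 Hz.
204 Hz mod fs = 44 Hz.
44 Hz > fs/2 = 40 Hz, folds to fs − 44 Hz = 36 Hz.

36 Hz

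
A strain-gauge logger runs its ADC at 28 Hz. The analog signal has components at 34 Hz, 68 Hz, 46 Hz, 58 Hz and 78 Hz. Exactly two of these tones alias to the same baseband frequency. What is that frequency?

fs/2 = 14 Hz.
34 Hz mod fs = 6 Hz.
6 Hz ≤ fs/2 = 14 Hz, appears at 6 Hz.
68 Hz mod fs = 12 Hz.
12 Hz ≤ fs/2 = 14 Hz, appears at 12 Hz.
46 Hz mod fs = 18 Hz.
18 Hz > fs/2 = 14 Hz, folds to fs − 18 Hz = 10 Hz.
58 Hz mod fs = 2 Hz.
2 Hz ≤ fs/2 = 14 Hz, appears at 2 Hz.
78 Hz mod fs = 22 Hz.
22 Hz > fs/2 = 14 Hz, folds to fs − 22 Hz = 6 Hz.
34 Hz and 78 Hz both map to 6 Hz.

6 Hz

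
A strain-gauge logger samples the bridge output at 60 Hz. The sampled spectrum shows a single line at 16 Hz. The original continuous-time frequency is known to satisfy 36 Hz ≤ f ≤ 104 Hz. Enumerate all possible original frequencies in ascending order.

Frequencies that alias to 16 Hz are k·fs ± 16 Hz for integer k ≥ 0.
k=0: 16 Hz.
k=1: 44 Hz, 76 Hz.
k=2: 104 Hz, 136 Hz.
k=3: 164 Hz, 196 Hz.
Within [36 Hz, 104 Hz]: 44 Hz, 76 Hz, 104 Hz.

44 Hz, 76 Hz, 104 Hz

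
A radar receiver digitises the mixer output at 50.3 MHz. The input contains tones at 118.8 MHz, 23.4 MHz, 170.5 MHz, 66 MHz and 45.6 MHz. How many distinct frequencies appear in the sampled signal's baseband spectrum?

5

fs/2 = 25.15 MHz.
118.8 MHz mod fs = 18.2 MHz.
18.2 MHz ≤ fs/2 = 25.15 MHz, appears at 18.2 MHz.
23.4 MHz ≤ fs/2 = 25.15 MHz, passes unchanged.
170.5 MHz mod fs = 19.6 MHz.
19.6 MHz ≤ fs/2 = 25.15 MHz, appears at 19.6 MHz.
66 MHz mod fs = 15.7 MHz.
15.7 MHz ≤ fs/2 = 25.15 MHz, appears at 15.7 MHz.
45.6 MHz > fs/2 = 25.15 MHz, folds to fs − 45.6 MHz = 4.7 MHz.
Distinct values: {4.7 MHz, 15.7 MHz, 18.2 MHz, 19.6 MHz, 23.4 MHz} → 5.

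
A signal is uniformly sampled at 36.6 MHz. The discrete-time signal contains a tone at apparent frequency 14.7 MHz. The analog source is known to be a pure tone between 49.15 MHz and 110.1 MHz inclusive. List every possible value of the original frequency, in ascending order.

51.3 MHz, 58.5 MHz, 87.9 MHz, 95.1 MHz

Frequencies that alias to 14.7 MHz are k·fs ± 14.7 MHz for integer k ≥ 0.
k=0: 14.7 MHz.
k=1: 21.9 MHz, 51.3 MHz.
k=2: 58.5 MHz, 87.9 MHz.
k=3: 95.1 MHz, 124.5 MHz.
k=4: 131.7 MHz, 161.1 MHz.
Within [49.15 MHz, 110.1 MHz]: 51.3 MHz, 58.5 MHz, 87.9 MHz, 95.1 MHz.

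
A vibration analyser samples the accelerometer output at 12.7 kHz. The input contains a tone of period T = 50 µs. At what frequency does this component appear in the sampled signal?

5.4 kHz

T = 50 µs → f = 1/T = 20 kHz.
20 kHz mod fs = 7.3 kHz.
7.3 kHz > fs/2 = 6.35 kHz, folds to fs − 7.3 kHz = 5.4 kHz.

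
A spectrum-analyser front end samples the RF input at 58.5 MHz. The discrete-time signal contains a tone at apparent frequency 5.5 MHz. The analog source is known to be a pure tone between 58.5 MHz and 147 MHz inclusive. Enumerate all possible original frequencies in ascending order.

64 MHz, 111.5 MHz, 122.5 MHz

Frequencies that alias to 5.5 MHz are k·fs ± 5.5 MHz for integer k ≥ 0.
k=0: 5.5 MHz.
k=1: 53 MHz, 64 MHz.
k=2: 111.5 MHz, 122.5 MHz.
k=3: 170 MHz, 181 MHz.
Within [58.5 MHz, 147 MHz]: 64 MHz, 111.5 MHz, 122.5 MHz.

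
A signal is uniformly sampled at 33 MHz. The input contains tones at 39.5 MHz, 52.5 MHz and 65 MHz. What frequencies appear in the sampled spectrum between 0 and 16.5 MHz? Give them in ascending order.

1 MHz, 6.5 MHz, 13.5 MHz

fs/2 = 16.5 MHz.
39.5 MHz mod fs = 6.5 MHz.
6.5 MHz ≤ fs/2 = 16.5 MHz, appears at 6.5 MHz.
52.5 MHz mod fs = 19.5 MHz.
19.5 MHz > fs/2 = 16.5 MHz, folds to fs − 19.5 MHz = 13.5 MHz.
65 MHz mod fs = 32 MHz.
32 MHz > fs/2 = 16.5 MHz, folds to fs − 32 MHz = 1 MHz.
Distinct values: {1 MHz, 6.5 MHz, 13.5 MHz}.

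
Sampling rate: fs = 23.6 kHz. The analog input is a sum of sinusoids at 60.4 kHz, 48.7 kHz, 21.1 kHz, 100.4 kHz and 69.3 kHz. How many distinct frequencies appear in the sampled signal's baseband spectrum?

4

fs/2 = 11.8 kHz.
60.4 kHz mod fs = 13.2 kHz.
13.2 kHz > fs/2 = 11.8 kHz, folds to fs − 13.2 kHz = 10.4 kHz.
48.7 kHz mod fs = 1.5 kHz.
1.5 kHz ≤ fs/2 = 11.8 kHz, appears at 1.5 kHz.
21.1 kHz > fs/2 = 11.8 kHz, folds to fs − 21.1 kHz = 2.5 kHz.
100.4 kHz mod fs = 6 kHz.
6 kHz ≤ fs/2 = 11.8 kHz, appears at 6 kHz.
69.3 kHz mod fs = 22.1 kHz.
22.1 kHz > fs/2 = 11.8 kHz, folds to fs − 22.1 kHz = 1.5 kHz.
Distinct values: {1.5 kHz, 2.5 kHz, 6 kHz, 10.4 kHz} → 4.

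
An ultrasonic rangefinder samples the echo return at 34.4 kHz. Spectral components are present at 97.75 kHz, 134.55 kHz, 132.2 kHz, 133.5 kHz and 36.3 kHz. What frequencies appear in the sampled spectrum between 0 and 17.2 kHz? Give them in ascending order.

fs/2 = 17.2 kHz.
97.75 kHz mod fs = 28.95 kHz.
28.95 kHz > fs/2 = 17.2 kHz, folds to fs − 28.95 kHz = 5.45 kHz.
134.55 kHz mod fs = 31.35 kHz.
31.35 kHz > fs/2 = 17.2 kHz, folds to fs − 31.35 kHz = 3.05 kHz.
132.2 kHz mod fs = 29 kHz.
29 kHz > fs/2 = 17.2 kHz, folds to fs − 29 kHz = 5.4 kHz.
133.5 kHz mod fs = 30.3 kHz.
30.3 kHz > fs/2 = 17.2 kHz, folds to fs − 30.3 kHz = 4.1 kHz.
36.3 kHz mod fs = 1.9 kHz.
1.9 kHz ≤ fs/2 = 17.2 kHz, appears at 1.9 kHz.
Distinct values: {1.9 kHz, 3.05 kHz, 4.1 kHz, 5.4 kHz, 5.45 kHz}.

1.9 kHz, 3.05 kHz, 4.1 kHz, 5.4 kHz, 5.45 kHz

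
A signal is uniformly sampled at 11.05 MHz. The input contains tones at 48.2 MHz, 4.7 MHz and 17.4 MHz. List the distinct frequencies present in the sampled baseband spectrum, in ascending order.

4 MHz, 4.7 MHz

fs/2 = 5.525 MHz.
48.2 MHz mod fs = 4 MHz.
4 MHz ≤ fs/2 = 5.525 MHz, appears at 4 MHz.
4.7 MHz ≤ fs/2 = 5.525 MHz, passes unchanged.
17.4 MHz mod fs = 6.35 MHz.
6.35 MHz > fs/2 = 5.525 MHz, folds to fs − 6.35 MHz = 4.7 MHz.
Distinct values: {4 MHz, 4.7 MHz}.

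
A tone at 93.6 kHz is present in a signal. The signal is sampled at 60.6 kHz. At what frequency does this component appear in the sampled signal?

27.6 kHz

93.6 kHz mod fs = 33 kHz.
33 kHz > fs/2 = 30.3 kHz, folds to fs − 33 kHz = 27.6 kHz.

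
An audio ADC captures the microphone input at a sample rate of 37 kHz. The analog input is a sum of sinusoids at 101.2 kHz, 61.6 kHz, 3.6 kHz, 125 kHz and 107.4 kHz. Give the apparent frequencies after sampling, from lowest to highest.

3.6 kHz, 9.8 kHz, 12.4 kHz, 14 kHz

fs/2 = 18.5 kHz.
101.2 kHz mod fs = 27.2 kHz.
27.2 kHz > fs/2 = 18.5 kHz, folds to fs − 27.2 kHz = 9.8 kHz.
61.6 kHz mod fs = 24.6 kHz.
24.6 kHz > fs/2 = 18.5 kHz, folds to fs − 24.6 kHz = 12.4 kHz.
3.6 kHz ≤ fs/2 = 18.5 kHz, passes unchanged.
125 kHz mod fs = 14 kHz.
14 kHz ≤ fs/2 = 18.5 kHz, appears at 14 kHz.
107.4 kHz mod fs = 33.4 kHz.
33.4 kHz > fs/2 = 18.5 kHz, folds to fs − 33.4 kHz = 3.6 kHz.
Distinct values: {3.6 kHz, 9.8 kHz, 12.4 kHz, 14 kHz}.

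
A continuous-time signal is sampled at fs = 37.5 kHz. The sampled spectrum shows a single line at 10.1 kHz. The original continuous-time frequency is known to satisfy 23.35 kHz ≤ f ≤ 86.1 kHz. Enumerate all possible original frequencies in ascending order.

27.4 kHz, 47.6 kHz, 64.9 kHz, 85.1 kHz

Frequencies that alias to 10.1 kHz are k·fs ± 10.1 kHz for integer k ≥ 0.
k=0: 10.1 kHz.
k=1: 27.4 kHz, 47.6 kHz.
k=2: 64.9 kHz, 85.1 kHz.
k=3: 102.4 kHz, 122.6 kHz.
Within [23.35 kHz, 86.1 kHz]: 27.4 kHz, 47.6 kHz, 64.9 kHz, 85.1 kHz.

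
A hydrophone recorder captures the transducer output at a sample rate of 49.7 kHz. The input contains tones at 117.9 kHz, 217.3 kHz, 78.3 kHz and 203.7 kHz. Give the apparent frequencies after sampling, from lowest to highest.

4.9 kHz, 18.5 kHz, 21.1 kHz

fs/2 = 24.85 kHz.
117.9 kHz mod fs = 18.5 kHz.
18.5 kHz ≤ fs/2 = 24.85 kHz, appears at 18.5 kHz.
217.3 kHz mod fs = 18.5 kHz.
18.5 kHz ≤ fs/2 = 24.85 kHz, appears at 18.5 kHz.
78.3 kHz mod fs = 28.6 kHz.
28.6 kHz > fs/2 = 24.85 kHz, folds to fs − 28.6 kHz = 21.1 kHz.
203.7 kHz mod fs = 4.9 kHz.
4.9 kHz ≤ fs/2 = 24.85 kHz, appears at 4.9 kHz.
Distinct values: {4.9 kHz, 18.5 kHz, 21.1 kHz}.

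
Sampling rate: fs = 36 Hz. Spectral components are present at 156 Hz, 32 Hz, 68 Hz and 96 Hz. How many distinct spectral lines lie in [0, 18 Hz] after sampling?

fs/2 = 18 Hz.
156 Hz mod fs = 12 Hz.
12 Hz ≤ fs/2 = 18 Hz, appears at 12 Hz.
32 Hz > fs/2 = 18 Hz, folds to fs − 32 Hz = 4 Hz.
68 Hz mod fs = 32 Hz.
32 Hz > fs/2 = 18 Hz, folds to fs − 32 Hz = 4 Hz.
96 Hz mod fs = 24 Hz.
24 Hz > fs/2 = 18 Hz, folds to fs − 24 Hz = 12 Hz.
Distinct values: {4 Hz, 12 Hz} → 2.

2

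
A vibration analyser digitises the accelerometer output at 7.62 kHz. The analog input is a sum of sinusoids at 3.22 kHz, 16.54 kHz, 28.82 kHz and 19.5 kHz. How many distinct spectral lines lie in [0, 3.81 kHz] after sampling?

fs/2 = 3.81 kHz.
3.22 kHz ≤ fs/2 = 3.81 kHz, passes unchanged.
16.54 kHz mod fs = 1.3 kHz.
1.3 kHz ≤ fs/2 = 3.81 kHz, appears at 1.3 kHz.
28.82 kHz mod fs = 5.96 kHz.
5.96 kHz > fs/2 = 3.81 kHz, folds to fs − 5.96 kHz = 1.66 kHz.
19.5 kHz mod fs = 4.26 kHz.
4.26 kHz > fs/2 = 3.81 kHz, folds to fs − 4.26 kHz = 3.36 kHz.
Distinct values: {1.3 kHz, 1.66 kHz, 3.22 kHz, 3.36 kHz} → 4.

4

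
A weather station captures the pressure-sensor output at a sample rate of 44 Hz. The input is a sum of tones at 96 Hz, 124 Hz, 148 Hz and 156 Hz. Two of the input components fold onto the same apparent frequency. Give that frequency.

8 Hz

fs/2 = 22 Hz.
96 Hz mod fs = 8 Hz.
8 Hz ≤ fs/2 = 22 Hz, appears at 8 Hz.
124 Hz mod fs = 36 Hz.
36 Hz > fs/2 = 22 Hz, folds to fs − 36 Hz = 8 Hz.
148 Hz mod fs = 16 Hz.
16 Hz ≤ fs/2 = 22 Hz, appears at 16 Hz.
156 Hz mod fs = 24 Hz.
24 Hz > fs/2 = 22 Hz, folds to fs − 24 Hz = 20 Hz.
96 Hz and 124 Hz both map to 8 Hz.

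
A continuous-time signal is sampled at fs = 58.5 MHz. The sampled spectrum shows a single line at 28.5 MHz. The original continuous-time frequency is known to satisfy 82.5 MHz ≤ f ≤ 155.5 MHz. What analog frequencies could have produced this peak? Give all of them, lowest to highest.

87 MHz, 88.5 MHz, 145.5 MHz, 147 MHz

Frequencies that alias to 28.5 MHz are k·fs ± 28.5 MHz for integer k ≥ 0.
k=0: 28.5 MHz.
k=1: 30 MHz, 87 MHz.
k=2: 88.5 MHz, 145.5 MHz.
k=3: 147 MHz, 204 MHz.
k=4: 205.5 MHz, 262.5 MHz.
Within [82.5 MHz, 155.5 MHz]: 87 MHz, 88.5 MHz, 145.5 MHz, 147 MHz.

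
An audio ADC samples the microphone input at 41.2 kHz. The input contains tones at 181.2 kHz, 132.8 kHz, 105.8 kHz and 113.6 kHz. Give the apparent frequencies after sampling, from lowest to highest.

9.2 kHz, 10 kHz, 16.4 kHz, 17.8 kHz

fs/2 = 20.6 kHz.
181.2 kHz mod fs = 16.4 kHz.
16.4 kHz ≤ fs/2 = 20.6 kHz, appears at 16.4 kHz.
132.8 kHz mod fs = 9.2 kHz.
9.2 kHz ≤ fs/2 = 20.6 kHz, appears at 9.2 kHz.
105.8 kHz mod fs = 23.4 kHz.
23.4 kHz > fs/2 = 20.6 kHz, folds to fs − 23.4 kHz = 17.8 kHz.
113.6 kHz mod fs = 31.2 kHz.
31.2 kHz > fs/2 = 20.6 kHz, folds to fs − 31.2 kHz = 10 kHz.
Distinct values: {9.2 kHz, 10 kHz, 16.4 kHz, 17.8 kHz}.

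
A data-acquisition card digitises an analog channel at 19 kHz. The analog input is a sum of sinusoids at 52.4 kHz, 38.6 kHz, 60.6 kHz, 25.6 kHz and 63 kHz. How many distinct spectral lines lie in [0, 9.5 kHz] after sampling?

fs/2 = 9.5 kHz.
52.4 kHz mod fs = 14.4 kHz.
14.4 kHz > fs/2 = 9.5 kHz, folds to fs − 14.4 kHz = 4.6 kHz.
38.6 kHz mod fs = 0.6 kHz.
0.6 kHz ≤ fs/2 = 9.5 kHz, appears at 0.6 kHz.
60.6 kHz mod fs = 3.6 kHz.
3.6 kHz ≤ fs/2 = 9.5 kHz, appears at 3.6 kHz.
25.6 kHz mod fs = 6.6 kHz.
6.6 kHz ≤ fs/2 = 9.5 kHz, appears at 6.6 kHz.
63 kHz mod fs = 6 kHz.
6 kHz ≤ fs/2 = 9.5 kHz, appears at 6 kHz.
Distinct values: {0.6 kHz, 3.6 kHz, 4.6 kHz, 6 kHz, 6.6 kHz} → 5.

5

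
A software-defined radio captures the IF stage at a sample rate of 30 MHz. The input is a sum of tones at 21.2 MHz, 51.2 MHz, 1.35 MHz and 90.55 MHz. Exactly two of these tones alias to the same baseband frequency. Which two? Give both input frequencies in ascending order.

fs/2 = 15 MHz.
21.2 MHz > fs/2 = 15 MHz, folds to fs − 21.2 MHz = 8.8 MHz.
51.2 MHz mod fs = 21.2 MHz.
21.2 MHz > fs/2 = 15 MHz, folds to fs − 21.2 MHz = 8.8 MHz.
1.35 MHz ≤ fs/2 = 15 MHz, passes unchanged.
90.55 MHz mod fs = 0.55 MHz.
0.55 MHz ≤ fs/2 = 15 MHz, appears at 0.55 MHz.
21.2 MHz and 51.2 MHz both map to 8.8 MHz.

21.2 MHz, 51.2 MHz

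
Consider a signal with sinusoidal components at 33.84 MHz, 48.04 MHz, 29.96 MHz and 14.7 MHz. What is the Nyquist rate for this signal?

96.08 MHz

Highest-frequency component: 48.04 MHz.
Nyquist rate = 2 × 48.04 MHz = 96.08 MHz.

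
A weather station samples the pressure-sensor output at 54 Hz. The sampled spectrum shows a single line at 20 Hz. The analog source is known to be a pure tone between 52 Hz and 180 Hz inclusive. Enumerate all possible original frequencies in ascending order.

74 Hz, 88 Hz, 128 Hz, 142 Hz

Frequencies that alias to 20 Hz are k·fs ± 20 Hz for integer k ≥ 0.
k=0: 20 Hz.
k=1: 34 Hz, 74 Hz.
k=2: 88 Hz, 128 Hz.
k=3: 142 Hz, 182 Hz.
k=4: 196 Hz, 236 Hz.
Within [52 Hz, 180 Hz]: 74 Hz, 88 Hz, 128 Hz, 142 Hz.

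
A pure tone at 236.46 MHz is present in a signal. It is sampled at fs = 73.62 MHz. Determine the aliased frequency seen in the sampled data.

236.46 MHz mod fs = 15.6 MHz.
15.6 MHz ≤ fs/2 = 36.81 MHz, appears at 15.6 MHz.

15.6 MHz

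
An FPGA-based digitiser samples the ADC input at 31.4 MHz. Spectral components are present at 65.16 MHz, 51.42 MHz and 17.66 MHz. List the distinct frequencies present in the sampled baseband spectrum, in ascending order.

2.36 MHz, 11.38 MHz, 13.74 MHz

fs/2 = 15.7 MHz.
65.16 MHz mod fs = 2.36 MHz.
2.36 MHz ≤ fs/2 = 15.7 MHz, appears at 2.36 MHz.
51.42 MHz mod fs = 20.02 MHz.
20.02 MHz > fs/2 = 15.7 MHz, folds to fs − 20.02 MHz = 11.38 MHz.
17.66 MHz > fs/2 = 15.7 MHz, folds to fs − 17.66 MHz = 13.74 MHz.
Distinct values: {2.36 MHz, 11.38 MHz, 13.74 MHz}.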